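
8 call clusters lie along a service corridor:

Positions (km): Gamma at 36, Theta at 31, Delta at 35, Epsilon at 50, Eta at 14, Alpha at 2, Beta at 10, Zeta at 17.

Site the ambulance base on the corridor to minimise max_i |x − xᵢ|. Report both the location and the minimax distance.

location 26, max distance 24

The 1-center on a line is the midpoint of the two extreme points: leftmost at 2, rightmost at 50.
Optimal location = (2 + 50)/2 = 26; maximum distance = (50 − 2)/2 = 24.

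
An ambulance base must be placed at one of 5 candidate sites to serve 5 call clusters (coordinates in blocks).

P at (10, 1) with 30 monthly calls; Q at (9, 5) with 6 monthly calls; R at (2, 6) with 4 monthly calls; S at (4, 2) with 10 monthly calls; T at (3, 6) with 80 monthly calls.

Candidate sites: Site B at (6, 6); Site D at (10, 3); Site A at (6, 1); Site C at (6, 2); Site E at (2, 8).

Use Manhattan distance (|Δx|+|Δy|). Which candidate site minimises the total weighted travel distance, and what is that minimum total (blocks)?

Site B, total 610 blocks

Total weighted distance at each candidate:
  Site B (6, 6): total = 610
  Site D (10, 3): total = 992
  Site A (6, 1): total = 868
  Site C (6, 2): total = 798
  Site E (2, 8): total = 838
Minimum is at Site B with total 610 blocks.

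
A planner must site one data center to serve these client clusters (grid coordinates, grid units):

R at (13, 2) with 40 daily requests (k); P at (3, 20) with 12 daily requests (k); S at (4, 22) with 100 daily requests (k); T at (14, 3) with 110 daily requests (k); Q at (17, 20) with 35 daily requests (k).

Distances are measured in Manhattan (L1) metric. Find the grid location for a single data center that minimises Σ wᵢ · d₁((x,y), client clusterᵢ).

(13, 3)

Manhattan distance separates: Σwᵢ(|x−xᵢ|+|y−yᵢ|) = Σwᵢ|x−xᵢ| + Σwᵢ|y−yᵢ|, so x and y are optimised independently as 1-D weighted medians.
Total weight W = 297; half = 148.5.
x-coordinate, sorted with cumulative weight:
  x=3 (P, w=12) cum 12
  x=4 (S, w=100) cum 112
  x=13 (R, w=40) cum 152  ← median
  x=14 (T, w=110) cum 262
  x=17 (Q, w=35) cum 297
⇒ x* = 13
y-coordinate, sorted with cumulative weight:
  y=2 (R, w=40) cum 40
  y=3 (T, w=110) cum 150  ← median
  y=20 (P, w=12) cum 162
  y=20 (Q, w=35) cum 197
  y=22 (S, w=100) cum 297
⇒ y* = 3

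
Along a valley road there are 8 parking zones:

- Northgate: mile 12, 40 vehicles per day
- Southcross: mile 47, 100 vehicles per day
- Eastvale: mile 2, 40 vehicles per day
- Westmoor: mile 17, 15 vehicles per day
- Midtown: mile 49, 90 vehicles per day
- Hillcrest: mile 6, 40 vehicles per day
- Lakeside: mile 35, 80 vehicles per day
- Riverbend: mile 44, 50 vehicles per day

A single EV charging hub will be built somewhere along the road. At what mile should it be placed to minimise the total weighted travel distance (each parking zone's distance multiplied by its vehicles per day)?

For a sum of weighted absolute distances on a line, the optimum is the weighted median (not the mean). Total weight W = 455; half-weight = 227.5.
Sort by position and accumulate weight:
  mile 2 (Eastvale, w=40) → cum 40
  mile 6 (Hillcrest, w=40) → cum 80
  mile 12 (Northgate, w=40) → cum 120
  mile 17 (Westmoor, w=15) → cum 135
  mile 35 (Lakeside, w=80) → cum 215
  mile 44 (Riverbend, w=50) → cum 265  ≥ 227.5 → median here
  mile 47 (Southcross, w=100) → cum 365
  mile 49 (Midtown, w=90) → cum 455
Optimal location: mile 44.

x = 44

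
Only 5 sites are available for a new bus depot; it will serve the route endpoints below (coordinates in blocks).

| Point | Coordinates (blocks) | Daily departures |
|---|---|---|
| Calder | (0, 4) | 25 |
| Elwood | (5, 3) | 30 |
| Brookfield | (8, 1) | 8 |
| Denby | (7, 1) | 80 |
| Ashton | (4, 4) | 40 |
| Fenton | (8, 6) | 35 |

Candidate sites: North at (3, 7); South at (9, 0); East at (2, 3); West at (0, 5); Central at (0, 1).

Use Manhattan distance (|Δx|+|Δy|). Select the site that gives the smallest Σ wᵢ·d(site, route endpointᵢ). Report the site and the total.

Total weighted distance at each candidate:
  North (3, 7): total = 1588
  South (9, 0): total = 1396
  East (2, 3): total = 1224
  West (0, 5): total = 1726
  Central (0, 1): total = 1644
Minimum is at East with total 1224 blocks.

East, total 1224 blocks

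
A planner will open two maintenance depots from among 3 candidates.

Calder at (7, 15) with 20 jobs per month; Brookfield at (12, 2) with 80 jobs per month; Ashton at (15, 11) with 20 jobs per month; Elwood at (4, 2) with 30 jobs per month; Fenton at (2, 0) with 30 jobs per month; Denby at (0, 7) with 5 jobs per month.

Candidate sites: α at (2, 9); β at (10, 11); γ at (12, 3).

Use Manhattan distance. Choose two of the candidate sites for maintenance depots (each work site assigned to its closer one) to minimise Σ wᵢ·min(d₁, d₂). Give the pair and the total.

Evaluate every pair (each demand assigned to the nearer of the two):
  {β, γ}: total = 1050
  {α, γ}: total = 1080
  {α, β}: total = 1680
Best pair: {β, γ} with total 1050.

{β, γ}, total 1050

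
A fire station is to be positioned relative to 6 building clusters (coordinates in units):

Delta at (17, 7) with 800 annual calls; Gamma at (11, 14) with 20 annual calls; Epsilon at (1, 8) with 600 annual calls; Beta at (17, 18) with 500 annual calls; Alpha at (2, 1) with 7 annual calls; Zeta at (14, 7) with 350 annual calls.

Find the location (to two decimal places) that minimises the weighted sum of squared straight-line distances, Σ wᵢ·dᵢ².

(12.22, 9.72)

The minimiser of Σwᵢ‖p−pᵢ‖² is the weighted centroid p* = (Σwᵢpᵢ)/(Σwᵢ).
Σwᵢ = 2277.
Σwᵢxᵢ = 800·17 + 20·11 + 600·1 + 500·17 + 7·2 + 350·14 = 27834.
Σwᵢyᵢ = 800·7 + 20·14 + 600·8 + 500·18 + 7·1 + 350·7 = 22137.
x* = 27834/2277 = 12.22, y* = 22137/2277 = 9.72.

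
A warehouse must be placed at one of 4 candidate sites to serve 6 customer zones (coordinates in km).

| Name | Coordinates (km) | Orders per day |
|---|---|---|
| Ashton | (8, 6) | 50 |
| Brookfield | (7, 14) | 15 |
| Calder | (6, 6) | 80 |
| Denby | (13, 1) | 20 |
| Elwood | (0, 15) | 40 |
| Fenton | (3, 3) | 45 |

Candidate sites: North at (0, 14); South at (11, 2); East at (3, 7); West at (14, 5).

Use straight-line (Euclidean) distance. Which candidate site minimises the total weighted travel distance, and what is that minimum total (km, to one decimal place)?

East, total 1383.9 km

Total weighted distance at each candidate:
  North (0, 14): total = 2391.5
  South (11, 2): total = 2040.7
  East (3, 7): total = 1383.9
  West (14, 5): total = 2393.9
Minimum is at East with total 1383.9 km.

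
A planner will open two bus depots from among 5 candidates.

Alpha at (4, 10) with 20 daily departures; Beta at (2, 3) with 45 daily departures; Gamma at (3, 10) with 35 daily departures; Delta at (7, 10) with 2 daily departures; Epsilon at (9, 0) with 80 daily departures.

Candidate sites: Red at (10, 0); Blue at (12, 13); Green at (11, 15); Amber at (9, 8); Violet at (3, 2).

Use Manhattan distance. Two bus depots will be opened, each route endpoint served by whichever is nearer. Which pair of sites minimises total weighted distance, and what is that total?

Evaluate every pair (each demand assigned to the nearer of the two):
  {Red, Violet}: total = 654
  {Red, Amber}: total = 1003
  {Amber, Violet}: total = 1158
  {Blue, Violet}: total = 1206
  {Green, Violet}: total = 1208
  {Red, Blue}: total = 1231
  {Red, Green}: total = 1288
  {Blue, Amber}: total = 1608
  {Green, Amber}: total = 1608
  {Blue, Green}: total = 2836
Best pair: {Red, Violet} with total 654.

{Red, Violet}, total 654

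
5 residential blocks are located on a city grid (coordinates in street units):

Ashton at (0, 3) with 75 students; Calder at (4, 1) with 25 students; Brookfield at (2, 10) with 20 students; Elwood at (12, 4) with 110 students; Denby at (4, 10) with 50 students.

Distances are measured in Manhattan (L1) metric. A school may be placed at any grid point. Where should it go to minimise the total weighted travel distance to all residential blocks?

Manhattan distance separates: Σwᵢ(|x−xᵢ|+|y−yᵢ|) = Σwᵢ|x−xᵢ| + Σwᵢ|y−yᵢ|, so x and y are optimised independently as 1-D weighted medians.
Total weight W = 280; half = 140.
x-coordinate, sorted with cumulative weight:
  x=0 (Ashton, w=75) cum 75
  x=2 (Brookfield, w=20) cum 95
  x=4 (Calder, w=25) cum 120
  x=4 (Denby, w=50) cum 170  ← median
  x=12 (Elwood, w=110) cum 280
⇒ x* = 4
y-coordinate, sorted with cumulative weight:
  y=1 (Calder, w=25) cum 25
  y=3 (Ashton, w=75) cum 100
  y=4 (Elwood, w=110) cum 210  ← median
  y=10 (Brookfield, w=20) cum 230
  y=10 (Denby, w=50) cum 280
⇒ y* = 4

(4, 4)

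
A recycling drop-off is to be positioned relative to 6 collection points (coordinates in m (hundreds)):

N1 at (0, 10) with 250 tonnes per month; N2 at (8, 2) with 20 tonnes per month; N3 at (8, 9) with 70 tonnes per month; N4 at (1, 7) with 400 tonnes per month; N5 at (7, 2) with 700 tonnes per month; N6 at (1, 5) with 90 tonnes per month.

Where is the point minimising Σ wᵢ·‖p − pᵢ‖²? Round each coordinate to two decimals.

(3.99, 5.11)

The minimiser of Σwᵢ‖p−pᵢ‖² is the weighted centroid p* = (Σwᵢpᵢ)/(Σwᵢ).
Σwᵢ = 1530.
Σwᵢxᵢ = 250·0 + 20·8 + 70·8 + 400·1 + 700·7 + 90·1 = 6110.
Σwᵢyᵢ = 250·10 + 20·2 + 70·9 + 400·7 + 700·2 + 90·5 = 7820.
x* = 6110/1530 = 3.99, y* = 7820/1530 = 5.11.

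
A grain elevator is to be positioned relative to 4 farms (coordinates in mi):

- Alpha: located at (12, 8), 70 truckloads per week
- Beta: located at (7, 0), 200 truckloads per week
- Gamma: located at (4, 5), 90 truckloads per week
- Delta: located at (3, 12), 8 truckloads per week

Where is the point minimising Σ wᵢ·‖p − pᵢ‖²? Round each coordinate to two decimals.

(7.13, 3.01)

The minimiser of Σwᵢ‖p−pᵢ‖² is the weighted centroid p* = (Σwᵢpᵢ)/(Σwᵢ).
Σwᵢ = 368.
Σwᵢxᵢ = 70·12 + 200·7 + 90·4 + 8·3 = 2624.
Σwᵢyᵢ = 70·8 + 200·0 + 90·5 + 8·12 = 1106.
x* = 2624/368 = 7.13, y* = 1106/368 = 3.01.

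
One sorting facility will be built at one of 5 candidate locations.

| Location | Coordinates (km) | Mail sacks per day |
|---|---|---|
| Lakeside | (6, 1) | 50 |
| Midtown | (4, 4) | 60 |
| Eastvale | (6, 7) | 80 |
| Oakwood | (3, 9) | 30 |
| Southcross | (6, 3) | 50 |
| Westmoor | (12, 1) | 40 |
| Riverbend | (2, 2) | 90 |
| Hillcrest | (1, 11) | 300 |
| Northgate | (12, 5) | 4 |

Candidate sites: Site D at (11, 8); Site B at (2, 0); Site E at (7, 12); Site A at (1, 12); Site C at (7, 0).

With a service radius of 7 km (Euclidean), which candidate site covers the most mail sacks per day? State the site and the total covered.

Coverage radius r = 7 km; a point is covered iff (Δx)²+(Δy)² ≤ 7² = 49.
  Site D (11, 8): covers {Eastvale, Northgate} → 84
  Site B (2, 0): covers {Lakeside, Midtown, Southcross, Riverbend} → 250
  Site E (7, 12): covers {Eastvale, Oakwood, Hillcrest} → 410
  Site A (1, 12): covers {Oakwood, Hillcrest} → 330
  Site C (7, 0): covers {Lakeside, Midtown, Southcross, Westmoor, Riverbend} → 290
Maximum coverage at Site E: 410 mail sacks per day.

Site E, covering 410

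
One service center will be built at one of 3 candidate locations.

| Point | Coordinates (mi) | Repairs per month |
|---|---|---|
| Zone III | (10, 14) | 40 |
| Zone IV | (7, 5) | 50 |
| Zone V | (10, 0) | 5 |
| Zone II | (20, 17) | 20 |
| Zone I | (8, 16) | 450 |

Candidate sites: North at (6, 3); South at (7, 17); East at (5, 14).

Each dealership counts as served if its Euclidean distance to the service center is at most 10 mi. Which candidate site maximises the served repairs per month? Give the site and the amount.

Coverage radius r = 10 mi; a point is covered iff (Δx)²+(Δy)² ≤ 10² = 100.
  North (6, 3): covers {Zone IV, Zone V} → 55
  South (7, 17): covers {Zone III, Zone I} → 490
  East (5, 14): covers {Zone III, Zone IV, Zone I} → 540
Maximum coverage at East: 540 repairs per month.

East, covering 540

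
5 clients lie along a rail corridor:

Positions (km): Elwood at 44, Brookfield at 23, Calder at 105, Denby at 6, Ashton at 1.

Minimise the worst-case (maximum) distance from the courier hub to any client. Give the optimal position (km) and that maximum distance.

The 1-center on a line is the midpoint of the two extreme points: leftmost at 1, rightmost at 105.
Optimal location = (1 + 105)/2 = 53; maximum distance = (105 − 1)/2 = 52.

location 53, max distance 52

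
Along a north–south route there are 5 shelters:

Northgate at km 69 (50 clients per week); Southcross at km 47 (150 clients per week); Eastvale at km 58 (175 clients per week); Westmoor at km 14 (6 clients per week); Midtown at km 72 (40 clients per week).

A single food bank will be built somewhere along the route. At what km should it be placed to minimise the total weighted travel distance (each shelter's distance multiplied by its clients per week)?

x = 58

For a sum of weighted absolute distances on a line, the optimum is the weighted median (not the mean). Total weight W = 421; half-weight = 210.5.
Sort by position and accumulate weight:
  km 14 (Westmoor, w=6) → cum 6
  km 47 (Southcross, w=150) → cum 156
  km 58 (Eastvale, w=175) → cum 331  ≥ 210.5 → median here
  km 69 (Northgate, w=50) → cum 381
  km 72 (Midtown, w=40) → cum 421
Optimal location: km 58.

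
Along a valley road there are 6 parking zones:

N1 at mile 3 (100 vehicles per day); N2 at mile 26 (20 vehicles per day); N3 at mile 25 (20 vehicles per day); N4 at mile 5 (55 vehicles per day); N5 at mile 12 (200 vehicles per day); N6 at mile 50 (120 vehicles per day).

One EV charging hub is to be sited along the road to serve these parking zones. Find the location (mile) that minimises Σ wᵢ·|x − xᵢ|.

For a sum of weighted absolute distances on a line, the optimum is the weighted median (not the mean). Total weight W = 515; half-weight = 257.5.
Sort by position and accumulate weight:
  mile 3 (N1, w=100) → cum 100
  mile 5 (N4, w=55) → cum 155
  mile 12 (N5, w=200) → cum 355  ≥ 257.5 → median here
  mile 25 (N3, w=20) → cum 375
  mile 26 (N2, w=20) → cum 395
  mile 50 (N6, w=120) → cum 515
Optimal location: mile 12.

x = 12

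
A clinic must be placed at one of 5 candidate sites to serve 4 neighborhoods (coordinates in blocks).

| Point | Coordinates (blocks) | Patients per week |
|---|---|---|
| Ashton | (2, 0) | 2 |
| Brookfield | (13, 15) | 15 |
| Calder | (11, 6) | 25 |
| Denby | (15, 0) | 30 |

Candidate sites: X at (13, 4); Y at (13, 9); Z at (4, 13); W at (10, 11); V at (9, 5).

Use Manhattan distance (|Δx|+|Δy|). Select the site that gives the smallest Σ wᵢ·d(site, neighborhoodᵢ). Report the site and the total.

X, total 475 blocks

Total weighted distance at each candidate:
  X (13, 4): total = 475
  Y (13, 9): total = 585
  Z (4, 13): total = 1265
  W (10, 11): total = 773
  V (9, 5): total = 639
Minimum is at X with total 475 blocks.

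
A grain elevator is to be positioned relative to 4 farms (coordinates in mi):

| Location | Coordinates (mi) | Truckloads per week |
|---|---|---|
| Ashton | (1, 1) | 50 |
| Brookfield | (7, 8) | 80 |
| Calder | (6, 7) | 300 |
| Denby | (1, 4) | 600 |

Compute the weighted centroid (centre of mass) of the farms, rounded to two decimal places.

(2.92, 5.04)

The minimiser of Σwᵢ‖p−pᵢ‖² is the weighted centroid p* = (Σwᵢpᵢ)/(Σwᵢ).
Σwᵢ = 1030.
Σwᵢxᵢ = 50·1 + 80·7 + 300·6 + 600·1 = 3010.
Σwᵢyᵢ = 50·1 + 80·8 + 300·7 + 600·4 = 5190.
x* = 3010/1030 = 2.92, y* = 5190/1030 = 5.04.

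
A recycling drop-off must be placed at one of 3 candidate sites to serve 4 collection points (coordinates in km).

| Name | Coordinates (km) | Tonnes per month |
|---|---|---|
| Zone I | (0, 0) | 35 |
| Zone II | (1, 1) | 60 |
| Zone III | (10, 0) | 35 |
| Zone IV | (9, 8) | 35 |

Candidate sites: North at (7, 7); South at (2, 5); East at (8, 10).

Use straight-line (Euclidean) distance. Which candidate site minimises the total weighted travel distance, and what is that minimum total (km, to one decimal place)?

Total weighted distance at each candidate:
  North (7, 7): total = 1200.4
  South (2, 5): total = 1032.6
  East (8, 10): total = 1567.5
Minimum is at South with total 1032.6 km.

South, total 1032.6 km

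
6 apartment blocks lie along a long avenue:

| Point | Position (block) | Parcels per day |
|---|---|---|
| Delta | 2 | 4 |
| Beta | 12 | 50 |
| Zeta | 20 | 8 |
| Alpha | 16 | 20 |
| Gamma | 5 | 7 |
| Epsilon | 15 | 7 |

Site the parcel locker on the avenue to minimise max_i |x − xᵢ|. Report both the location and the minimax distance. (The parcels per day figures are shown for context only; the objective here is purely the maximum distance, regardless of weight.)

The 1-center on a line is the midpoint of the two extreme points: leftmost at 2, rightmost at 20.
Optimal location = (2 + 20)/2 = 11; maximum distance = (20 − 2)/2 = 9.

location 11, max distance 9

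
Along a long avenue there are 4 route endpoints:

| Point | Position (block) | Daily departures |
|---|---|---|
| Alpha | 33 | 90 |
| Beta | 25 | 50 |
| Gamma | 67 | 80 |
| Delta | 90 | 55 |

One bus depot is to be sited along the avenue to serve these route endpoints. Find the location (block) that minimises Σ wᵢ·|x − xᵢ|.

x = 33

For a sum of weighted absolute distances on a line, the optimum is the weighted median (not the mean). Total weight W = 275; half-weight = 137.5.
Sort by position and accumulate weight:
  block 25 (Beta, w=50) → cum 50
  block 33 (Alpha, w=90) → cum 140  ≥ 137.5 → median here
  block 67 (Gamma, w=80) → cum 220
  block 90 (Delta, w=55) → cum 275
Optimal location: block 33.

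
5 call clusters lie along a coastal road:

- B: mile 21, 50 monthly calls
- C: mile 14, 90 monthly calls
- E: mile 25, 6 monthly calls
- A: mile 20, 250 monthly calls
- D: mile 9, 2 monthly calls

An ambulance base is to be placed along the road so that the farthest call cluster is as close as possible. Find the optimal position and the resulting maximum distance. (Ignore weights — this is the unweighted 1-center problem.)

The 1-center on a line is the midpoint of the two extreme points: leftmost at 9, rightmost at 25.
Optimal location = (9 + 25)/2 = 17; maximum distance = (25 − 9)/2 = 8.

location 17, max distance 8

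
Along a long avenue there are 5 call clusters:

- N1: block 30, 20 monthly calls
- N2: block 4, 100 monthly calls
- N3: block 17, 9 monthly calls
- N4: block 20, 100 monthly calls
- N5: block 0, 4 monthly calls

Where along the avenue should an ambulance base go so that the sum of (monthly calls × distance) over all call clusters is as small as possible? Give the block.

For a sum of weighted absolute distances on a line, the optimum is the weighted median (not the mean). Total weight W = 233; half-weight = 116.5.
Sort by position and accumulate weight:
  block 0 (N5, w=4) → cum 4
  block 4 (N2, w=100) → cum 104
  block 17 (N3, w=9) → cum 113
  block 20 (N4, w=100) → cum 213  ≥ 116.5 → median here
  block 30 (N1, w=20) → cum 233
Optimal location: block 20.

x = 20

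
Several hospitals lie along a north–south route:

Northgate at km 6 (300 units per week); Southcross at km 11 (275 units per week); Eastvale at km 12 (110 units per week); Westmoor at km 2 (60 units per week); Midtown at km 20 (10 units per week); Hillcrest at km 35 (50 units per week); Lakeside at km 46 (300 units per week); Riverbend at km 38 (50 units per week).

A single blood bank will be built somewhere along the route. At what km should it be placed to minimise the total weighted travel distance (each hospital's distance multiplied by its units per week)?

x = 11

For a sum of weighted absolute distances on a line, the optimum is the weighted median (not the mean). Total weight W = 1155; half-weight = 577.5.
Sort by position and accumulate weight:
  km 2 (Westmoor, w=60) → cum 60
  km 6 (Northgate, w=300) → cum 360
  km 11 (Southcross, w=275) → cum 635  ≥ 577.5 → median here
  km 12 (Eastvale, w=110) → cum 745
  km 20 (Midtown, w=10) → cum 755
  km 35 (Hillcrest, w=50) → cum 805
  km 38 (Riverbend, w=50) → cum 855
  km 46 (Lakeside, w=300) → cum 1155
Optimal location: km 11.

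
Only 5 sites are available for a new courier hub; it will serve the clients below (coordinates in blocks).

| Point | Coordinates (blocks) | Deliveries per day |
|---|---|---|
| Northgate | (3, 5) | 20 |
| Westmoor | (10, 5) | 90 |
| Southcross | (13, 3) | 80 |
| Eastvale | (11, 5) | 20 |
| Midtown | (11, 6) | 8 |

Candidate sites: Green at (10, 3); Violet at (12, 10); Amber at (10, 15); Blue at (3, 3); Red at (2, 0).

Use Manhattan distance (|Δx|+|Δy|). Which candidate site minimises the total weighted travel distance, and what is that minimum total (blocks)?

Total weighted distance at each candidate:
  Green (10, 3): total = 692
  Violet (12, 10): total = 1710
  Amber (10, 15): total = 2740
  Blue (3, 3): total = 1938
  Red (2, 0): total = 2810
Minimum is at Green with total 692 blocks.

Green, total 692 blocks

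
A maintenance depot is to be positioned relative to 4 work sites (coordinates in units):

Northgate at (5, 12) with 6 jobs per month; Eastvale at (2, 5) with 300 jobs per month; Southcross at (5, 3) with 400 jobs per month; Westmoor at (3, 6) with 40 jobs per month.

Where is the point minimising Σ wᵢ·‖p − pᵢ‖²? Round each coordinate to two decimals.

The minimiser of Σwᵢ‖p−pᵢ‖² is the weighted centroid p* = (Σwᵢpᵢ)/(Σwᵢ).
Σwᵢ = 746.
Σwᵢxᵢ = 6·5 + 300·2 + 400·5 + 40·3 = 2750.
Σwᵢyᵢ = 6·12 + 300·5 + 400·3 + 40·6 = 3012.
x* = 2750/746 = 3.69, y* = 3012/746 = 4.04.

(3.69, 4.04)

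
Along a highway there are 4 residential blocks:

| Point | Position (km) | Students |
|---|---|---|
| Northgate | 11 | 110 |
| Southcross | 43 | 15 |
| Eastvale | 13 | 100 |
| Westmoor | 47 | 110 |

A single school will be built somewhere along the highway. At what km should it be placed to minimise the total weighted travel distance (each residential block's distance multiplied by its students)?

x = 13

For a sum of weighted absolute distances on a line, the optimum is the weighted median (not the mean). Total weight W = 335; half-weight = 167.5.
Sort by position and accumulate weight:
  km 11 (Northgate, w=110) → cum 110
  km 13 (Eastvale, w=100) → cum 210  ≥ 167.5 → median here
  km 43 (Southcross, w=15) → cum 225
  km 47 (Westmoor, w=110) → cum 335
Optimal location: km 13.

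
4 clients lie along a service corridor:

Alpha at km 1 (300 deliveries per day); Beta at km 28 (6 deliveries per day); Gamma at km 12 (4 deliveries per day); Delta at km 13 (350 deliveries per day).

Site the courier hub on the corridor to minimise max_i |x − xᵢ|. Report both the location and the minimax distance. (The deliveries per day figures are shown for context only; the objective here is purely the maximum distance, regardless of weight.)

location 14.5, max distance 13.5

The 1-center on a line is the midpoint of the two extreme points: leftmost at 1, rightmost at 28.
Optimal location = (1 + 28)/2 = 14.5; maximum distance = (28 − 1)/2 = 13.5.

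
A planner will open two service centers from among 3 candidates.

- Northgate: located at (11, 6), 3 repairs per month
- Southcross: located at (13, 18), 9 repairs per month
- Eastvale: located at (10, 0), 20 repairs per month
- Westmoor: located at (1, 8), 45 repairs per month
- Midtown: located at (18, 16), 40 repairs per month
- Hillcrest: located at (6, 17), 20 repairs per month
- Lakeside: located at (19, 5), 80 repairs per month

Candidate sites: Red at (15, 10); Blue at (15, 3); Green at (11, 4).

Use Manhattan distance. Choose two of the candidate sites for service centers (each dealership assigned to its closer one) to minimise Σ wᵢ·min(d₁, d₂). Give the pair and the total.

Evaluate every pair (each demand assigned to the nearer of the two):
  {Red, Blue}: total = 2151
  {Red, Green}: total = 2226
  {Blue, Green}: total = 2360
Best pair: {Red, Blue} with total 2151.

{Red, Blue}, total 2151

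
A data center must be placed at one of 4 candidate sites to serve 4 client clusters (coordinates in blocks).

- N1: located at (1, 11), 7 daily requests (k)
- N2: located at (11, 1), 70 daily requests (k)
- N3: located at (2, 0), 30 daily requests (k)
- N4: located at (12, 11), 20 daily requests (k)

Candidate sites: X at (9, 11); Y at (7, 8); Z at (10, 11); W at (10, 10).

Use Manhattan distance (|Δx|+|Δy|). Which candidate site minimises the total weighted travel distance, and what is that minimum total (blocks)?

Total weighted distance at each candidate:
  X (9, 11): total = 1496
  Y (7, 8): total = 1383
  Z (10, 11): total = 1443
  W (10, 10): total = 1370
Minimum is at W with total 1370 blocks.

W, total 1370 blocks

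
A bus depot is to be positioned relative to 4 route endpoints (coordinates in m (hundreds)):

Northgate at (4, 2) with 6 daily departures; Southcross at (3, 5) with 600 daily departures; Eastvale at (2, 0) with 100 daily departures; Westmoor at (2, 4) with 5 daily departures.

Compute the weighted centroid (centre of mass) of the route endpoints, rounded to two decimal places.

(2.86, 4.26)

The minimiser of Σwᵢ‖p−pᵢ‖² is the weighted centroid p* = (Σwᵢpᵢ)/(Σwᵢ).
Σwᵢ = 711.
Σwᵢxᵢ = 6·4 + 600·3 + 100·2 + 5·2 = 2034.
Σwᵢyᵢ = 6·2 + 600·5 + 100·0 + 5·4 = 3032.
x* = 2034/711 = 2.86, y* = 3032/711 = 4.26.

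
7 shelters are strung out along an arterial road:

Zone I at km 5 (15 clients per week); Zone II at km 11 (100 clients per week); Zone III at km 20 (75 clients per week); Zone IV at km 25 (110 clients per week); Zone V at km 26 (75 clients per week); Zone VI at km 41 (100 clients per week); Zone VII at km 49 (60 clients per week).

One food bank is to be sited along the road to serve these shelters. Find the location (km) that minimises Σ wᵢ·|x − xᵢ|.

For a sum of weighted absolute distances on a line, the optimum is the weighted median (not the mean). Total weight W = 535; half-weight = 267.5.
Sort by position and accumulate weight:
  km 5 (Zone I, w=15) → cum 15
  km 11 (Zone II, w=100) → cum 115
  km 20 (Zone III, w=75) → cum 190
  km 25 (Zone IV, w=110) → cum 300  ≥ 267.5 → median here
  km 26 (Zone V, w=75) → cum 375
  km 41 (Zone VI, w=100) → cum 475
  km 49 (Zone VII, w=60) → cum 535
Optimal location: km 25.

x = 25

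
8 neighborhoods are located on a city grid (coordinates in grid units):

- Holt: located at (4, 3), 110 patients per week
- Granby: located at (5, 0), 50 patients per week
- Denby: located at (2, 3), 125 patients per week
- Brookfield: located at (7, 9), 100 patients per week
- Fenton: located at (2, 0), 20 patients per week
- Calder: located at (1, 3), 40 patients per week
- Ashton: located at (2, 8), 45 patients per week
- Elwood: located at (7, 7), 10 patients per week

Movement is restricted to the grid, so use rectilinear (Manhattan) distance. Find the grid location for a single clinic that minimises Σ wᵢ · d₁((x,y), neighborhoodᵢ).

Manhattan distance separates: Σwᵢ(|x−xᵢ|+|y−yᵢ|) = Σwᵢ|x−xᵢ| + Σwᵢ|y−yᵢ|, so x and y are optimised independently as 1-D weighted medians.
Total weight W = 500; half = 250.
x-coordinate, sorted with cumulative weight:
  x=1 (Calder, w=40) cum 40
  x=2 (Denby, w=125) cum 165
  x=2 (Fenton, w=20) cum 185
  x=2 (Ashton, w=45) cum 230
  x=4 (Holt, w=110) cum 340  ← median
  x=5 (Granby, w=50) cum 390
  x=7 (Brookfield, w=100) cum 490
  x=7 (Elwood, w=10) cum 500
⇒ x* = 4
y-coordinate, sorted with cumulative weight:
  y=0 (Granby, w=50) cum 50
  y=0 (Fenton, w=20) cum 70
  y=3 (Holt, w=110) cum 180
  y=3 (Denby, w=125) cum 305  ← median
  y=3 (Calder, w=40) cum 345
  y=7 (Elwood, w=10) cum 355
  y=8 (Ashton, w=45) cum 400
  y=9 (Brookfield, w=100) cum 500
⇒ y* = 3

(4, 3)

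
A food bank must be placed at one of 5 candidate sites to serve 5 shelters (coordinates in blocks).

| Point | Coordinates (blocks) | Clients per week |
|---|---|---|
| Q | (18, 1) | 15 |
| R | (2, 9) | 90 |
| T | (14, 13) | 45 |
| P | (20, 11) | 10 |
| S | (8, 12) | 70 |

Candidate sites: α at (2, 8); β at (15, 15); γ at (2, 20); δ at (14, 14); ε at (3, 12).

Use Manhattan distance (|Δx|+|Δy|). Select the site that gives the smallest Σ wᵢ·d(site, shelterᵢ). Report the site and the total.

Total weighted distance at each candidate:
  α (2, 8): total = 2110
  β (15, 15): total = 2890
  γ (2, 20): total = 3620
  δ (14, 14): total = 2480
  ε (3, 12): total = 1820
Minimum is at ε with total 1820 blocks.

ε, total 1820 blocks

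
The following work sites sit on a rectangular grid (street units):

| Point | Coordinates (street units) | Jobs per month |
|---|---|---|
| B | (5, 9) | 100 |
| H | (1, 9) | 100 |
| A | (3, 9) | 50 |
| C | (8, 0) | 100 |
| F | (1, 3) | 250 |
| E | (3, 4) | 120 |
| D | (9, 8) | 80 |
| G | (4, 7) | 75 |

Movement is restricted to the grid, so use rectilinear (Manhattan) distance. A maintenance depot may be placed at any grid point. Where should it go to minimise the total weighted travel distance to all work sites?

Manhattan distance separates: Σwᵢ(|x−xᵢ|+|y−yᵢ|) = Σwᵢ|x−xᵢ| + Σwᵢ|y−yᵢ|, so x and y are optimised independently as 1-D weighted medians.
Total weight W = 875; half = 437.5.
x-coordinate, sorted with cumulative weight:
  x=1 (H, w=100) cum 100
  x=1 (F, w=250) cum 350
  x=3 (A, w=50) cum 400
  x=3 (E, w=120) cum 520  ← median
  x=4 (G, w=75) cum 595
  x=5 (B, w=100) cum 695
  x=8 (C, w=100) cum 795
  x=9 (D, w=80) cum 875
⇒ x* = 3
y-coordinate, sorted with cumulative weight:
  y=0 (C, w=100) cum 100
  y=3 (F, w=250) cum 350
  y=4 (E, w=120) cum 470  ← median
  y=7 (G, w=75) cum 545
  y=8 (D, w=80) cum 625
  y=9 (B, w=100) cum 725
  y=9 (H, w=100) cum 825
  y=9 (A, w=50) cum 875
⇒ y* = 4

(3, 4)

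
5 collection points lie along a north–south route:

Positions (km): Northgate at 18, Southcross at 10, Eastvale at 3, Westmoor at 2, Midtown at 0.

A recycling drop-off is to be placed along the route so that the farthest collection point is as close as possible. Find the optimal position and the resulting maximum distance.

location 9, max distance 9

The 1-center on a line is the midpoint of the two extreme points: leftmost at 0, rightmost at 18.
Optimal location = (0 + 18)/2 = 9; maximum distance = (18 − 0)/2 = 9.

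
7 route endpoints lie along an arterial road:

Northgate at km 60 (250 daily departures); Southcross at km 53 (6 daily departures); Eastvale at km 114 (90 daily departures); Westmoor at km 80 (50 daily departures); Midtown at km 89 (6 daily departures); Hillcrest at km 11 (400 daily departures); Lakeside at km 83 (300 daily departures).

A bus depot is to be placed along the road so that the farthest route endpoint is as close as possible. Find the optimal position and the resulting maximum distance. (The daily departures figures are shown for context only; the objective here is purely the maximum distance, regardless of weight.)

The 1-center on a line is the midpoint of the two extreme points: leftmost at 11, rightmost at 114.
Optimal location = (11 + 114)/2 = 62.5; maximum distance = (114 − 11)/2 = 51.5.

location 62.5, max distance 51.5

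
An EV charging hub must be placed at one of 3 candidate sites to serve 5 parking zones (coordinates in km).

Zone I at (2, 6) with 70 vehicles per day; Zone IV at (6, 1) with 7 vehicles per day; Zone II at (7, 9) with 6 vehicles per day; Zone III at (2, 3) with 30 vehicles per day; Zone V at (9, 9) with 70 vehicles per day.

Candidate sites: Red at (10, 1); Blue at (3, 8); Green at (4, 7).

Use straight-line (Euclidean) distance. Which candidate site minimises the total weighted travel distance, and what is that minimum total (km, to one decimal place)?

Green, total 733.6 km

Total weighted distance at each candidate:
  Red (10, 1): total = 1551.4
  Blue (3, 8): total = 813.3
  Green (4, 7): total = 733.6
Minimum is at Green with total 733.6 km.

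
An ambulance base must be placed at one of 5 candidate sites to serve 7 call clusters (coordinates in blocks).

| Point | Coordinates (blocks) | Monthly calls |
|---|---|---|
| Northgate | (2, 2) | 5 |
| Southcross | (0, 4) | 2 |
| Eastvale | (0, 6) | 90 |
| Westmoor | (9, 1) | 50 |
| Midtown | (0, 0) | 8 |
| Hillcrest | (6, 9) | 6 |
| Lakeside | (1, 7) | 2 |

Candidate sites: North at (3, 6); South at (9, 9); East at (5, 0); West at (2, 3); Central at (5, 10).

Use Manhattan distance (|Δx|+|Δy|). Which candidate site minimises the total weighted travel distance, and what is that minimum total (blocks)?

Total weighted distance at each candidate:
  North (3, 6): total = 969
  South (9, 9): total = 1760
  East (5, 0): total = 1405
  West (2, 3): total = 1021
  Central (5, 10): total = 1683
Minimum is at North with total 969 blocks.

North, total 969 blocks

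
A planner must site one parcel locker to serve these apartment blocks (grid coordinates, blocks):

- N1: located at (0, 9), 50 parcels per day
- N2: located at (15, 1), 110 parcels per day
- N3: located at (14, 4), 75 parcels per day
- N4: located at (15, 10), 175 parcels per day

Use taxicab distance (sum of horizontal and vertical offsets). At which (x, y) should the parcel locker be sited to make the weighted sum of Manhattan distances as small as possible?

(15, 9)

Manhattan distance separates: Σwᵢ(|x−xᵢ|+|y−yᵢ|) = Σwᵢ|x−xᵢ| + Σwᵢ|y−yᵢ|, so x and y are optimised independently as 1-D weighted medians.
Total weight W = 410; half = 205.
x-coordinate, sorted with cumulative weight:
  x=0 (N1, w=50) cum 50
  x=14 (N3, w=75) cum 125
  x=15 (N2, w=110) cum 235  ← median
  x=15 (N4, w=175) cum 410
⇒ x* = 15
y-coordinate, sorted with cumulative weight:
  y=1 (N2, w=110) cum 110
  y=4 (N3, w=75) cum 185
  y=9 (N1, w=50) cum 235  ← median
  y=10 (N4, w=175) cum 410
⇒ y* = 9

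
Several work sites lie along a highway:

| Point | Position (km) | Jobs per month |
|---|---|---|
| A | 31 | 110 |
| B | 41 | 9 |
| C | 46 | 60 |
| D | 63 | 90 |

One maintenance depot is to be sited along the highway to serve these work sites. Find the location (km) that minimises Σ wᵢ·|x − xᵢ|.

For a sum of weighted absolute distances on a line, the optimum is the weighted median (not the mean). Total weight W = 269; half-weight = 134.5.
Sort by position and accumulate weight:
  km 31 (A, w=110) → cum 110
  km 41 (B, w=9) → cum 119
  km 46 (C, w=60) → cum 179  ≥ 134.5 → median here
  km 63 (D, w=90) → cum 269
Optimal location: km 46.

x = 46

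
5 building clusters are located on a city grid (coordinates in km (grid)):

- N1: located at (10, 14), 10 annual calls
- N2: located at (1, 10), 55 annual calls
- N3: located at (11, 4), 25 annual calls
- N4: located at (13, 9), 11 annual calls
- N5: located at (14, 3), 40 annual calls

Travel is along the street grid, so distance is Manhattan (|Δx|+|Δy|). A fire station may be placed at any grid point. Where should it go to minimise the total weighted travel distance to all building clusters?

Manhattan distance separates: Σwᵢ(|x−xᵢ|+|y−yᵢ|) = Σwᵢ|x−xᵢ| + Σwᵢ|y−yᵢ|, so x and y are optimised independently as 1-D weighted medians.
Total weight W = 141; half = 70.5.
x-coordinate, sorted with cumulative weight:
  x=1 (N2, w=55) cum 55
  x=10 (N1, w=10) cum 65
  x=11 (N3, w=25) cum 90  ← median
  x=13 (N4, w=11) cum 101
  x=14 (N5, w=40) cum 141
⇒ x* = 11
y-coordinate, sorted with cumulative weight:
  y=3 (N5, w=40) cum 40
  y=4 (N3, w=25) cum 65
  y=9 (N4, w=11) cum 76  ← median
  y=10 (N2, w=55) cum 131
  y=14 (N1, w=10) cum 141
⇒ y* = 9

(11, 9)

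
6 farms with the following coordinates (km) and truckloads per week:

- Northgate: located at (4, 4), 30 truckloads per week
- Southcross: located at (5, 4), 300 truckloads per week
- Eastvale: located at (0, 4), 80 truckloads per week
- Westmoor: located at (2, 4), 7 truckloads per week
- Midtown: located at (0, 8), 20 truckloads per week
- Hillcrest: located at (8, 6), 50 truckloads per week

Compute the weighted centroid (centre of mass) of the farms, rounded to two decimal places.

The minimiser of Σwᵢ‖p−pᵢ‖² is the weighted centroid p* = (Σwᵢpᵢ)/(Σwᵢ).
Σwᵢ = 487.
Σwᵢxᵢ = 30·4 + 300·5 + 80·0 + 7·2 + 20·0 + 50·8 = 2034.
Σwᵢyᵢ = 30·4 + 300·4 + 80·4 + 7·4 + 20·8 + 50·6 = 2128.
x* = 2034/487 = 4.18, y* = 2128/487 = 4.37.

(4.18, 4.37)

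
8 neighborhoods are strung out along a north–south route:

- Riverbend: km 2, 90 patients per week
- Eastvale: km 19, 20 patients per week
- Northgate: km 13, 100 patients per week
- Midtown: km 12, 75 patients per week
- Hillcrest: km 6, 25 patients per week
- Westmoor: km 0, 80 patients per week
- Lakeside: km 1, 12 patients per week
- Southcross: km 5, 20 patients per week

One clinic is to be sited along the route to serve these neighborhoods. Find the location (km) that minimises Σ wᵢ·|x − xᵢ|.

For a sum of weighted absolute distances on a line, the optimum is the weighted median (not the mean). Total weight W = 422; half-weight = 211.
Sort by position and accumulate weight:
  km 0 (Westmoor, w=80) → cum 80
  km 1 (Lakeside, w=12) → cum 92
  km 2 (Riverbend, w=90) → cum 182
  km 5 (Southcross, w=20) → cum 202
  km 6 (Hillcrest, w=25) → cum 227  ≥ 211 → median here
  km 12 (Midtown, w=75) → cum 302
  km 13 (Northgate, w=100) → cum 402
  km 19 (Eastvale, w=20) → cum 422
Optimal location: km 6.

x = 6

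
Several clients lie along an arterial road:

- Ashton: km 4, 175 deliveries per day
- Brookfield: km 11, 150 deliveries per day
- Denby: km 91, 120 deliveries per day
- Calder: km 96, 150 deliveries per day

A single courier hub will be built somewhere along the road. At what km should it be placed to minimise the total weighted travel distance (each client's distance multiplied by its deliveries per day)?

For a sum of weighted absolute distances on a line, the optimum is the weighted median (not the mean). Total weight W = 595; half-weight = 297.5.
Sort by position and accumulate weight:
  km 4 (Ashton, w=175) → cum 175
  km 11 (Brookfield, w=150) → cum 325  ≥ 297.5 → median here
  km 91 (Denby, w=120) → cum 445
  km 96 (Calder, w=150) → cum 595
Optimal location: km 11.

x = 11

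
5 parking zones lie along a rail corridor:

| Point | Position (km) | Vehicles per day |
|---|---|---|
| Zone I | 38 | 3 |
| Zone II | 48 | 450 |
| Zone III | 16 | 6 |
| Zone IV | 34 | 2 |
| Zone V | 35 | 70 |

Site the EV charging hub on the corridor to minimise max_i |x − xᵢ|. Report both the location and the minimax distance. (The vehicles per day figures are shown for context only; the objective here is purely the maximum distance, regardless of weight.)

The 1-center on a line is the midpoint of the two extreme points: leftmost at 16, rightmost at 48.
Optimal location = (16 + 48)/2 = 32; maximum distance = (48 − 16)/2 = 16.

location 32, max distance 16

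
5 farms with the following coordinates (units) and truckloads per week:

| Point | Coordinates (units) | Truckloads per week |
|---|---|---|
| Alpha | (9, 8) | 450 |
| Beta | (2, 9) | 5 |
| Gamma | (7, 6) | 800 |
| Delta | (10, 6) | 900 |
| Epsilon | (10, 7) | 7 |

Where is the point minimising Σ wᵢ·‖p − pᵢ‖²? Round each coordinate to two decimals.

The minimiser of Σwᵢ‖p−pᵢ‖² is the weighted centroid p* = (Σwᵢpᵢ)/(Σwᵢ).
Σwᵢ = 2162.
Σwᵢxᵢ = 450·9 + 5·2 + 800·7 + 900·10 + 7·10 = 18730.
Σwᵢyᵢ = 450·8 + 5·9 + 800·6 + 900·6 + 7·7 = 13894.
x* = 18730/2162 = 8.66, y* = 13894/2162 = 6.43.

(8.66, 6.43)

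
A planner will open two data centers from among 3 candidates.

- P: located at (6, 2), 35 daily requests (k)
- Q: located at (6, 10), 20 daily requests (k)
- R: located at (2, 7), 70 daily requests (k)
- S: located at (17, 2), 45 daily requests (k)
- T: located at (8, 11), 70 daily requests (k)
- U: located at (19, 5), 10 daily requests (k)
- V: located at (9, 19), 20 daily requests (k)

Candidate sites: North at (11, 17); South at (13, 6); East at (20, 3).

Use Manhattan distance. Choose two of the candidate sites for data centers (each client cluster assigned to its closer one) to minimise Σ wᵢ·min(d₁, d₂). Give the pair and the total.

{North, South}, total 2585

Evaluate every pair (each demand assigned to the nearer of the two):
  {North, South}: total = 2585
  {South, East}: total = 2695
  {North, East}: total = 3015
Best pair: {North, South} with total 2585.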